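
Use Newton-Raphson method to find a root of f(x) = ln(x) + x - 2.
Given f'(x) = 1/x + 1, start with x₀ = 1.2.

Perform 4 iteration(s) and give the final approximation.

f(x) = ln(x) + x - 2
f'(x) = 1/x + 1
x₀ = 1.2

Newton-Raphson formula: x_{n+1} = x_n - f(x_n)/f'(x_n)

Iteration 1:
  f(1.200000) = -0.617678
  f'(1.200000) = 1.833333
  x_1 = 1.200000 - (-0.617678)/1.833333 = 1.536916
Iteration 2:
  f(1.536916) = -0.033307
  f'(1.536916) = 1.650654
  x_2 = 1.536916 - (-0.033307)/1.650654 = 1.557094
Iteration 3:
  f(1.557094) = -0.000085
  f'(1.557094) = 1.642222
  x_3 = 1.557094 - (-0.000085)/1.642222 = 1.557146
Iteration 4:
  f(1.557146) = 0.000000
  f'(1.557146) = 1.642201
  x_4 = 1.557146 - 0.000000/1.642201 = 1.557146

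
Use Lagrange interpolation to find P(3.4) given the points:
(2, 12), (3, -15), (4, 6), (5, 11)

Lagrange interpolation formula:
P(x) = Σ yᵢ × Lᵢ(x)
where Lᵢ(x) = Π_{j≠i} (x - xⱼ)/(xᵢ - xⱼ)

L_0(3.4) = (3.4 - 3)/(2 - 3) × (3.4 - 4)/(2 - 4) × (3.4 - 5)/(2 - 5) = -0.064000
L_1(3.4) = (3.4 - 2)/(3 - 2) × (3.4 - 4)/(3 - 4) × (3.4 - 5)/(3 - 5) = 0.672000
L_2(3.4) = (3.4 - 2)/(4 - 2) × (3.4 - 3)/(4 - 3) × (3.4 - 5)/(4 - 5) = 0.448000
L_3(3.4) = (3.4 - 2)/(5 - 2) × (3.4 - 3)/(5 - 3) × (3.4 - 4)/(5 - 4) = -0.056000

P(3.4) = 12×L_0(3.4) + (-15)×L_1(3.4) + 6×L_2(3.4) + 11×L_3(3.4)
P(3.4) = -8.776000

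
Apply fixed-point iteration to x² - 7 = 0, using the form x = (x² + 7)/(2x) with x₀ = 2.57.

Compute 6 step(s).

Equation: x² - 7 = 0
Fixed-point form: x = (x² + 7)/(2x)
x₀ = 2.57

x_1 = g(2.570000) = 2.646868
x_2 = g(2.646868) = 2.645752
x_3 = g(2.645752) = 2.645751
x_4 = g(2.645751) = 2.645751
x_5 = g(2.645751) = 2.645751
x_6 = g(2.645751) = 2.645751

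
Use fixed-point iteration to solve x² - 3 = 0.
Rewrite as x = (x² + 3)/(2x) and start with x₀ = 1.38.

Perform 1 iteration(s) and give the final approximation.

Equation: x² - 3 = 0
Fixed-point form: x = (x² + 3)/(2x)
x₀ = 1.38

x_1 = g(1.380000) = 1.776957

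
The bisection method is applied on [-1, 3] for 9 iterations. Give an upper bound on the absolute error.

Bisection error bound: |error| ≤ (b-a)/2^n
|error| ≤ (3 - (-1))/2^9 = 4/2^9
|error| ≤ 0.0078125000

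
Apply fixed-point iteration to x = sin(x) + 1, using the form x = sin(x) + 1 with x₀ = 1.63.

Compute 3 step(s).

Equation: x = sin(x) + 1
Fixed-point form: x = sin(x) + 1
x₀ = 1.63

x_1 = g(1.630000) = 1.998248
x_2 = g(1.998248) = 1.910025
x_3 = g(1.910025) = 1.943012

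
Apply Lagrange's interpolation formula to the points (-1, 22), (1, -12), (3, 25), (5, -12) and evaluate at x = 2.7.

Lagrange interpolation formula:
P(x) = Σ yᵢ × Lᵢ(x)
where Lᵢ(x) = Π_{j≠i} (x - xⱼ)/(xᵢ - xⱼ)

L_0(2.7) = (2.7 - 1)/(-1 - 1) × (2.7 - 3)/(-1 - 3) × (2.7 - 5)/(-1 - 5) = -0.024437
L_1(2.7) = (2.7 - (-1))/(1 - (-1)) × (2.7 - 3)/(1 - 3) × (2.7 - 5)/(1 - 5) = 0.159562
L_2(2.7) = (2.7 - (-1))/(3 - (-1)) × (2.7 - 1)/(3 - 1) × (2.7 - 5)/(3 - 5) = 0.904188
L_3(2.7) = (2.7 - (-1))/(5 - (-1)) × (2.7 - 1)/(5 - 1) × (2.7 - 3)/(5 - 3) = -0.039312

P(2.7) = 22×L_0(2.7) + (-12)×L_1(2.7) + 25×L_2(2.7) + (-12)×L_3(2.7)
P(2.7) = 20.624063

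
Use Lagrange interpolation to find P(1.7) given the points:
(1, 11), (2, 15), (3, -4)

Lagrange interpolation formula:
P(x) = Σ yᵢ × Lᵢ(x)
where Lᵢ(x) = Π_{j≠i} (x - xⱼ)/(xᵢ - xⱼ)

L_0(1.7) = (1.7 - 2)/(1 - 2) × (1.7 - 3)/(1 - 3) = 0.195000
L_1(1.7) = (1.7 - 1)/(2 - 1) × (1.7 - 3)/(2 - 3) = 0.910000
L_2(1.7) = (1.7 - 1)/(3 - 1) × (1.7 - 2)/(3 - 2) = -0.105000

P(1.7) = 11×L_0(1.7) + 15×L_1(1.7) + (-4)×L_2(1.7)
P(1.7) = 16.215000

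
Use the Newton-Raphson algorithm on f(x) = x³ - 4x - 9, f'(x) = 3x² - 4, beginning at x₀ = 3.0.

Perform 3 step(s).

f(x) = x³ - 4x - 9
f'(x) = 3x² - 4
x₀ = 3.0

Newton-Raphson formula: x_{n+1} = x_n - f(x_n)/f'(x_n)

Iteration 1:
  f(3.000000) = 6.000000
  f'(3.000000) = 23.000000
  x_1 = 3.000000 - 6.000000/23.000000 = 2.739130
Iteration 2:
  f(2.739130) = 0.594723
  f'(2.739130) = 18.508507
  x_2 = 2.739130 - 0.594723/18.508507 = 2.706998
Iteration 3:
  f(2.706998) = 0.008451
  f'(2.706998) = 17.983514
  x_3 = 2.706998 - 0.008451/17.983514 = 2.706528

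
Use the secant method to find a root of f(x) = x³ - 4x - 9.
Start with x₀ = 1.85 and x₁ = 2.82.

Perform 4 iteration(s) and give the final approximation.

f(x) = x³ - 4x - 9
x₀ = 1.85, x₁ = 2.82

Secant formula: x_{n+1} = x_n - f(x_n)(x_n - x_{n-1})/(f(x_n) - f(x_{n-1}))

Iteration 1:
  f(1.850000) = -10.068375
  f(2.820000) = 2.145768
  x_2 = 2.820000 - 2.145768×(2.820000 - 1.850000)/(2.145768 - (-10.068375))
       = 2.649591
Iteration 2:
  f(2.820000) = 2.145768
  f(2.649591) = -0.997347
  x_3 = 2.649591 - (-0.997347)×(2.649591 - 2.820000)/(-0.997347 - 2.145768)
       = 2.703664
Iteration 3:
  f(2.649591) = -0.997347
  f(2.703664) = -0.051415
  x_4 = 2.703664 - (-0.051415)×(2.703664 - 2.649591)/(-0.051415 - (-0.997347))
       = 2.706603
Iteration 4:
  f(2.703664) = -0.051415
  f(2.706603) = 0.001351
  x_5 = 2.706603 - 0.001351×(2.706603 - 2.703664)/(0.001351 - (-0.051415))
       = 2.706528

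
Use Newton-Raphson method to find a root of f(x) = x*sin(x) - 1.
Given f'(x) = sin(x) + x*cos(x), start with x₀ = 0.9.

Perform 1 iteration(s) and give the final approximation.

f(x) = x*sin(x) - 1
f'(x) = sin(x) + x*cos(x)
x₀ = 0.9

Newton-Raphson formula: x_{n+1} = x_n - f(x_n)/f'(x_n)

Iteration 1:
  f(0.900000) = -0.295006
  f'(0.900000) = 1.342776
  x_1 = 0.900000 - (-0.295006)/1.342776 = 1.119698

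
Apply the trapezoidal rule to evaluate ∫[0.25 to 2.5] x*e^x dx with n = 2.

f(x) = x*e^x
a = 0.25, b = 2.5, n = 2
h = (b - a)/n = 1.125000

Trapezoidal rule: (h/2)[f(x₀) + 2f(x₁) + 2f(x₂) + ... + f(xₙ)]

x_0 = 0.2500, f(x_0) = 0.321006, coefficient = 1
x_1 = 1.3750, f(x_1) = 5.438230, coefficient = 2
x_2 = 2.5000, f(x_2) = 30.456235, coefficient = 1

I ≈ (1.125000/2) × 41.653702 = 23.430208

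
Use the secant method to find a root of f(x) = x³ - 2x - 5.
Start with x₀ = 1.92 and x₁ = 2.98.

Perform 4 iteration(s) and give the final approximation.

f(x) = x³ - 2x - 5
x₀ = 1.92, x₁ = 2.98

Secant formula: x_{n+1} = x_n - f(x_n)(x_n - x_{n-1})/(f(x_n) - f(x_{n-1}))

Iteration 1:
  f(1.920000) = -1.762112
  f(2.980000) = 15.503592
  x_2 = 2.980000 - 15.503592×(2.980000 - 1.920000)/(15.503592 - (-1.762112))
       = 2.028182
Iteration 2:
  f(2.980000) = 15.503592
  f(2.028182) = -0.713392
  x_3 = 2.028182 - (-0.713392)×(2.028182 - 2.980000)/(-0.713392 - 15.503592)
       = 2.070053
Iteration 3:
  f(2.028182) = -0.713392
  f(2.070053) = -0.269683
  x_4 = 2.070053 - (-0.269683)×(2.070053 - 2.028182)/(-0.269683 - (-0.713392))
       = 2.095502
Iteration 4:
  f(2.070053) = -0.269683
  f(2.095502) = 0.010611
  x_5 = 2.095502 - 0.010611×(2.095502 - 2.070053)/(0.010611 - (-0.269683))
       = 2.094538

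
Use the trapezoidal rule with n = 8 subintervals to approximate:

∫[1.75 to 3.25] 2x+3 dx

f(x) = 2x+3
a = 1.75, b = 3.25, n = 8
h = (b - a)/n = 0.187500

Trapezoidal rule: (h/2)[f(x₀) + 2f(x₁) + 2f(x₂) + ... + f(xₙ)]

x_0 = 1.7500, f(x_0) = 6.500000, coefficient = 1
x_1 = 1.9375, f(x_1) = 6.875000, coefficient = 2
x_2 = 2.1250, f(x_2) = 7.250000, coefficient = 2
x_3 = 2.3125, f(x_3) = 7.625000, coefficient = 2
x_4 = 2.5000, f(x_4) = 8.000000, coefficient = 2
x_5 = 2.6875, f(x_5) = 8.375000, coefficient = 2
x_6 = 2.8750, f(x_6) = 8.750000, coefficient = 2
x_7 = 3.0625, f(x_7) = 9.125000, coefficient = 2
x_8 = 3.2500, f(x_8) = 9.500000, coefficient = 1

I ≈ (0.187500/2) × 128.000000 = 12.000000
Exact value: 12.000000
Error: 0.000000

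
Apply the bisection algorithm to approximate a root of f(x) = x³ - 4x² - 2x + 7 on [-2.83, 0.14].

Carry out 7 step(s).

f(x) = x³ - 4x² - 2x + 7
Initial interval: [-2.83, 0.14]

Iteration 1:
  c_1 = (-2.830000 + 0.140000)/2 = -1.345000
  f(c_1) = f(-1.345000) = 0.020761
  f(a) × f(c) < 0, new interval: [-2.830000, -1.345000]
Iteration 2:
  c_2 = (-2.830000 + (-1.345000))/2 = -2.087500
  f(c_2) = f(-2.087500) = -15.352232
  f(a) × f(c) ≥ 0, new interval: [-2.087500, -1.345000]
Iteration 3:
  c_3 = (-2.087500 + (-1.345000))/2 = -1.716250
  f(c_3) = f(-1.716250) = -6.404795
  f(a) × f(c) ≥ 0, new interval: [-1.716250, -1.345000]
Iteration 4:
  c_4 = (-1.716250 + (-1.345000))/2 = -1.530625
  f(c_4) = f(-1.530625) = -2.895970
  f(a) × f(c) ≥ 0, new interval: [-1.530625, -1.345000]
Iteration 5:
  c_5 = (-1.530625 + (-1.345000))/2 = -1.437813
  f(c_5) = f(-1.437813) = -1.365991
  f(a) × f(c) ≥ 0, new interval: [-1.437813, -1.345000]
Iteration 6:
  c_6 = (-1.437813 + (-1.345000))/2 = -1.391406
  f(c_6) = f(-1.391406) = -0.655011
  f(a) × f(c) ≥ 0, new interval: [-1.391406, -1.345000]
Iteration 7:
  c_7 = (-1.391406 + (-1.345000))/2 = -1.368203
  f(c_7) = f(-1.368203) = -0.312762
  f(a) × f(c) ≥ 0, new interval: [-1.368203, -1.345000]

After 7 iteration(s), the approximation is c_7 = -1.368203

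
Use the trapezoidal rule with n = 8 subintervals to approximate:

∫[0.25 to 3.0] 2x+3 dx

f(x) = 2x+3
a = 0.25, b = 3.0, n = 8
h = (b - a)/n = 0.343750

Trapezoidal rule: (h/2)[f(x₀) + 2f(x₁) + 2f(x₂) + ... + f(xₙ)]

x_0 = 0.2500, f(x_0) = 3.500000, coefficient = 1
x_1 = 0.5938, f(x_1) = 4.187500, coefficient = 2
x_2 = 0.9375, f(x_2) = 4.875000, coefficient = 2
x_3 = 1.2812, f(x_3) = 5.562500, coefficient = 2
x_4 = 1.6250, f(x_4) = 6.250000, coefficient = 2
x_5 = 1.9688, f(x_5) = 6.937500, coefficient = 2
x_6 = 2.3125, f(x_6) = 7.625000, coefficient = 2
x_7 = 2.6562, f(x_7) = 8.312500, coefficient = 2
x_8 = 3.0000, f(x_8) = 9.000000, coefficient = 1

I ≈ (0.343750/2) × 100.000000 = 17.187500
Exact value: 17.187500
Error: 0.000000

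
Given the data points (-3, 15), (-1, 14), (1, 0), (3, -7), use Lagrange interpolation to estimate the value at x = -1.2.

Lagrange interpolation formula:
P(x) = Σ yᵢ × Lᵢ(x)
where Lᵢ(x) = Π_{j≠i} (x - xⱼ)/(xᵢ - xⱼ)

L_0(-1.2) = (-1.2 - (-1))/(-3 - (-1)) × (-1.2 - 1)/(-3 - 1) × (-1.2 - 3)/(-3 - 3) = 0.038500
L_1(-1.2) = (-1.2 - (-3))/(-1 - (-3)) × (-1.2 - 1)/(-1 - 1) × (-1.2 - 3)/(-1 - 3) = 1.039500
L_2(-1.2) = (-1.2 - (-3))/(1 - (-3)) × (-1.2 - (-1))/(1 - (-1)) × (-1.2 - 3)/(1 - 3) = -0.094500
L_3(-1.2) = (-1.2 - (-3))/(3 - (-3)) × (-1.2 - (-1))/(3 - (-1)) × (-1.2 - 1)/(3 - 1) = 0.016500

P(-1.2) = 15×L_0(-1.2) + 14×L_1(-1.2) + 0×L_2(-1.2) + (-7)×L_3(-1.2)
P(-1.2) = 15.015000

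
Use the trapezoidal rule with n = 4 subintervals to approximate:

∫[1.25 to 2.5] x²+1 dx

f(x) = x²+1
a = 1.25, b = 2.5, n = 4
h = (b - a)/n = 0.312500

Trapezoidal rule: (h/2)[f(x₀) + 2f(x₁) + 2f(x₂) + ... + f(xₙ)]

x_0 = 1.2500, f(x_0) = 2.562500, coefficient = 1
x_1 = 1.5625, f(x_1) = 3.441406, coefficient = 2
x_2 = 1.8750, f(x_2) = 4.515625, coefficient = 2
x_3 = 2.1875, f(x_3) = 5.785156, coefficient = 2
x_4 = 2.5000, f(x_4) = 7.250000, coefficient = 1

I ≈ (0.312500/2) × 37.296875 = 5.827637
Exact value: 5.807292
Error: 0.020345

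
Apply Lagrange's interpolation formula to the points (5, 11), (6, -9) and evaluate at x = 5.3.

Lagrange interpolation formula:
P(x) = Σ yᵢ × Lᵢ(x)
where Lᵢ(x) = Π_{j≠i} (x - xⱼ)/(xᵢ - xⱼ)

L_0(5.3) = (5.3 - 6)/(5 - 6) = 0.700000
L_1(5.3) = (5.3 - 5)/(6 - 5) = 0.300000

P(5.3) = 11×L_0(5.3) + (-9)×L_1(5.3)
P(5.3) = 5.000000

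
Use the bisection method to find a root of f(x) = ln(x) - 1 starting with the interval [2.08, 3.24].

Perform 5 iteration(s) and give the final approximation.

f(x) = ln(x) - 1
Initial interval: [2.08, 3.24]

Iteration 1:
  c_1 = (2.080000 + 3.240000)/2 = 2.660000
  f(c_1) = f(2.660000) = -0.021674
  f(a) × f(c) ≥ 0, new interval: [2.660000, 3.240000]
Iteration 2:
  c_2 = (2.660000 + 3.240000)/2 = 2.950000
  f(c_2) = f(2.950000) = 0.081805
  f(a) × f(c) < 0, new interval: [2.660000, 2.950000]
Iteration 3:
  c_3 = (2.660000 + 2.950000)/2 = 2.805000
  f(c_3) = f(2.805000) = 0.031404
  f(a) × f(c) < 0, new interval: [2.660000, 2.805000]
Iteration 4:
  c_4 = (2.660000 + 2.805000)/2 = 2.732500
  f(c_4) = f(2.732500) = 0.005217
  f(a) × f(c) < 0, new interval: [2.660000, 2.732500]
Iteration 5:
  c_5 = (2.660000 + 2.732500)/2 = 2.696250
  f(c_5) = f(2.696250) = -0.008138
  f(a) × f(c) ≥ 0, new interval: [2.696250, 2.732500]

After 5 iteration(s), the approximation is c_5 = 2.696250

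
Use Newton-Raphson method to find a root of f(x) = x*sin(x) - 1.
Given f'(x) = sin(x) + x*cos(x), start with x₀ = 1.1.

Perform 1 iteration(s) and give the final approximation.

f(x) = x*sin(x) - 1
f'(x) = sin(x) + x*cos(x)
x₀ = 1.1

Newton-Raphson formula: x_{n+1} = x_n - f(x_n)/f'(x_n)

Iteration 1:
  f(1.100000) = -0.019672
  f'(1.100000) = 1.390163
  x_1 = 1.100000 - (-0.019672)/1.390163 = 1.114151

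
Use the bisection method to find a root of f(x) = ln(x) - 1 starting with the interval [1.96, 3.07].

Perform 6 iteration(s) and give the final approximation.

f(x) = ln(x) - 1
Initial interval: [1.96, 3.07]

Iteration 1:
  c_1 = (1.960000 + 3.070000)/2 = 2.515000
  f(c_1) = f(2.515000) = -0.077727
  f(a) × f(c) ≥ 0, new interval: [2.515000, 3.070000]
Iteration 2:
  c_2 = (2.515000 + 3.070000)/2 = 2.792500
  f(c_2) = f(2.792500) = 0.026937
  f(a) × f(c) < 0, new interval: [2.515000, 2.792500]
Iteration 3:
  c_3 = (2.515000 + 2.792500)/2 = 2.653750
  f(c_3) = f(2.653750) = -0.024026
  f(a) × f(c) ≥ 0, new interval: [2.653750, 2.792500]
Iteration 4:
  c_4 = (2.653750 + 2.792500)/2 = 2.723125
  f(c_4) = f(2.723125) = 0.001780
  f(a) × f(c) < 0, new interval: [2.653750, 2.723125]
Iteration 5:
  c_5 = (2.653750 + 2.723125)/2 = 2.688437
  f(c_5) = f(2.688437) = -0.011040
  f(a) × f(c) ≥ 0, new interval: [2.688437, 2.723125]
Iteration 6:
  c_6 = (2.688437 + 2.723125)/2 = 2.705781
  f(c_6) = f(2.705781) = -0.004609
  f(a) × f(c) ≥ 0, new interval: [2.705781, 2.723125]

After 6 iteration(s), the approximation is c_6 = 2.705781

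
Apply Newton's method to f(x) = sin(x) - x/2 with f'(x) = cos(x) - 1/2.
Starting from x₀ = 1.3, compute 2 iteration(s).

f(x) = sin(x) - x/2
f'(x) = cos(x) - 1/2
x₀ = 1.3

Newton-Raphson formula: x_{n+1} = x_n - f(x_n)/f'(x_n)

Iteration 1:
  f(1.300000) = 0.313558
  f'(1.300000) = -0.232501
  x_1 = 1.300000 - 0.313558/(-0.232501) = 2.648631
Iteration 2:
  f(2.648631) = -0.851078
  f'(2.648631) = -1.380935
  x_2 = 2.648631 - (-0.851078)/(-1.380935) = 2.032325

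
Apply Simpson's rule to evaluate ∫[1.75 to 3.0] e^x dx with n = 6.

f(x) = e^x
a = 1.75, b = 3.0, n = 6
h = (b - a)/n = 0.208333

Simpson's rule: (h/3)[f(x₀) + 4f(x₁) + 2f(x₂) + ... + f(xₙ)]

x_0 = 1.7500, f(x_0) = 5.754603, coefficient = 1
x_1 = 1.9583, f(x_1) = 7.087505, coefficient = 4
x_2 = 2.1667, f(x_2) = 8.729138, coefficient = 2
x_3 = 2.3750, f(x_3) = 10.751013, coefficient = 4
x_4 = 2.5833, f(x_4) = 13.241202, coefficient = 2
x_5 = 2.7917, f(x_5) = 16.308177, coefficient = 4
x_6 = 3.0000, f(x_6) = 20.085537, coefficient = 1

I ≈ (0.208333/3) × 206.367602 = 14.331083
Exact value: 14.330934
Error: 0.000149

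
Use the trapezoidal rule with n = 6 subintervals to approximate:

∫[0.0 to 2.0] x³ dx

f(x) = x³
a = 0.0, b = 2.0, n = 6
h = (b - a)/n = 0.333333

Trapezoidal rule: (h/2)[f(x₀) + 2f(x₁) + 2f(x₂) + ... + f(xₙ)]

x_0 = 0.0000, f(x_0) = 0.000000, coefficient = 1
x_1 = 0.3333, f(x_1) = 0.037037, coefficient = 2
x_2 = 0.6667, f(x_2) = 0.296296, coefficient = 2
x_3 = 1.0000, f(x_3) = 1.000000, coefficient = 2
x_4 = 1.3333, f(x_4) = 2.370370, coefficient = 2
x_5 = 1.6667, f(x_5) = 4.629630, coefficient = 2
x_6 = 2.0000, f(x_6) = 8.000000, coefficient = 1

I ≈ (0.333333/2) × 24.666667 = 4.111111
Exact value: 4.000000
Error: 0.111111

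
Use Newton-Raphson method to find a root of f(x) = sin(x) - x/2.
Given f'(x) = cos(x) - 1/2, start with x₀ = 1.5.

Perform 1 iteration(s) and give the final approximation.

f(x) = sin(x) - x/2
f'(x) = cos(x) - 1/2
x₀ = 1.5

Newton-Raphson formula: x_{n+1} = x_n - f(x_n)/f'(x_n)

Iteration 1:
  f(1.500000) = 0.247495
  f'(1.500000) = -0.429263
  x_1 = 1.500000 - 0.247495/(-0.429263) = 2.076558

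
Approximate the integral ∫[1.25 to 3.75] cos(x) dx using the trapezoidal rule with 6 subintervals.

f(x) = cos(x)
a = 1.25, b = 3.75, n = 6
h = (b - a)/n = 0.416667

Trapezoidal rule: (h/2)[f(x₀) + 2f(x₁) + 2f(x₂) + ... + f(xₙ)]

x_0 = 1.2500, f(x_0) = 0.315322, coefficient = 1
x_1 = 1.6667, f(x_1) = -0.095724, coefficient = 2
x_2 = 2.0833, f(x_2) = -0.490390, coefficient = 2
x_3 = 2.5000, f(x_3) = -0.801144, coefficient = 2
x_4 = 2.9167, f(x_4) = -0.974811, coefficient = 2
x_5 = 3.3333, f(x_5) = -0.981674, coefficient = 2
x_6 = 3.7500, f(x_6) = -0.820559, coefficient = 1

I ≈ (0.416667/2) × -7.192720 = -1.498483
Exact value: -1.520546
Error: 0.022063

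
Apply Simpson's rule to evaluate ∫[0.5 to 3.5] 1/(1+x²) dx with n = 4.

f(x) = 1/(1+x²)
a = 0.5, b = 3.5, n = 4
h = (b - a)/n = 0.750000

Simpson's rule: (h/3)[f(x₀) + 4f(x₁) + 2f(x₂) + ... + f(xₙ)]

x_0 = 0.5000, f(x_0) = 0.800000, coefficient = 1
x_1 = 1.2500, f(x_1) = 0.390244, coefficient = 4
x_2 = 2.0000, f(x_2) = 0.200000, coefficient = 2
x_3 = 2.7500, f(x_3) = 0.116788, coefficient = 4
x_4 = 3.5000, f(x_4) = 0.075472, coefficient = 1

I ≈ (0.750000/3) × 3.303601 = 0.825900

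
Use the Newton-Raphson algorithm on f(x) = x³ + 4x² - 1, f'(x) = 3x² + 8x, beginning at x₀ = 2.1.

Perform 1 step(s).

f(x) = x³ + 4x² - 1
f'(x) = 3x² + 8x
x₀ = 2.1

Newton-Raphson formula: x_{n+1} = x_n - f(x_n)/f'(x_n)

Iteration 1:
  f(2.100000) = 25.901000
  f'(2.100000) = 30.030000
  x_1 = 2.100000 - 25.901000/30.030000 = 1.237496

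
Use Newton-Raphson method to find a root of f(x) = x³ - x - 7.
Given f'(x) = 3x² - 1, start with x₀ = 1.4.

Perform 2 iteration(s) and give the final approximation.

f(x) = x³ - x - 7
f'(x) = 3x² - 1
x₀ = 1.4

Newton-Raphson formula: x_{n+1} = x_n - f(x_n)/f'(x_n)

Iteration 1:
  f(1.400000) = -5.656000
  f'(1.400000) = 4.880000
  x_1 = 1.400000 - (-5.656000)/4.880000 = 2.559016
Iteration 2:
  f(2.559016) = 7.198869
  f'(2.559016) = 18.645695
  x_2 = 2.559016 - 7.198869/18.645695 = 2.172929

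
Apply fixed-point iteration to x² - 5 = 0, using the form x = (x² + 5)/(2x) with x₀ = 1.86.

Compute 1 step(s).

Equation: x² - 5 = 0
Fixed-point form: x = (x² + 5)/(2x)
x₀ = 1.86

x_1 = g(1.860000) = 2.274086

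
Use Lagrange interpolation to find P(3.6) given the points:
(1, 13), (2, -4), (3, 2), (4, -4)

Lagrange interpolation formula:
P(x) = Σ yᵢ × Lᵢ(x)
where Lᵢ(x) = Π_{j≠i} (x - xⱼ)/(xᵢ - xⱼ)

L_0(3.6) = (3.6 - 2)/(1 - 2) × (3.6 - 3)/(1 - 3) × (3.6 - 4)/(1 - 4) = 0.064000
L_1(3.6) = (3.6 - 1)/(2 - 1) × (3.6 - 3)/(2 - 3) × (3.6 - 4)/(2 - 4) = -0.312000
L_2(3.6) = (3.6 - 1)/(3 - 1) × (3.6 - 2)/(3 - 2) × (3.6 - 4)/(3 - 4) = 0.832000
L_3(3.6) = (3.6 - 1)/(4 - 1) × (3.6 - 2)/(4 - 2) × (3.6 - 3)/(4 - 3) = 0.416000

P(3.6) = 13×L_0(3.6) + (-4)×L_1(3.6) + 2×L_2(3.6) + (-4)×L_3(3.6)
P(3.6) = 2.080000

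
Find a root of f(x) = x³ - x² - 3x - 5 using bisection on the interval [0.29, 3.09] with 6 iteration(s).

f(x) = x³ - x² - 3x - 5
Initial interval: [0.29, 3.09]

Iteration 1:
  c_1 = (0.290000 + 3.090000)/2 = 1.690000
  f(c_1) = f(1.690000) = -8.099291
  f(a) × f(c) ≥ 0, new interval: [1.690000, 3.090000]
Iteration 2:
  c_2 = (1.690000 + 3.090000)/2 = 2.390000
  f(c_2) = f(2.390000) = -4.230181
  f(a) × f(c) ≥ 0, new interval: [2.390000, 3.090000]
Iteration 3:
  c_3 = (2.390000 + 3.090000)/2 = 2.740000
  f(c_3) = f(2.740000) = -0.156776
  f(a) × f(c) ≥ 0, new interval: [2.740000, 3.090000]
Iteration 4:
  c_4 = (2.740000 + 3.090000)/2 = 2.915000
  f(c_4) = f(2.915000) = 2.527186
  f(a) × f(c) < 0, new interval: [2.740000, 2.915000]
Iteration 5:
  c_5 = (2.740000 + 2.915000)/2 = 2.827500
  f(c_5) = f(2.827500) = 1.127917
  f(a) × f(c) < 0, new interval: [2.740000, 2.827500]
Iteration 6:
  c_6 = (2.740000 + 2.827500)/2 = 2.783750
  f(c_6) = f(2.783750) = 0.471500
  f(a) × f(c) < 0, new interval: [2.740000, 2.783750]

After 6 iteration(s), the approximation is c_6 = 2.783750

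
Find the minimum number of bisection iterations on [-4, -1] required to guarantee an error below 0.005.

We need (b-a)/2^n ≤ 0.005
(-1 - (-4))/2^n ≤ 0.005
3/2^n ≤ 0.005
2^n ≥ 600
n ≥ log₂(600) = 9.23
n ≥ 10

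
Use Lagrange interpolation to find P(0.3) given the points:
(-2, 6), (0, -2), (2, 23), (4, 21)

Lagrange interpolation formula:
P(x) = Σ yᵢ × Lᵢ(x)
where Lᵢ(x) = Π_{j≠i} (x - xⱼ)/(xᵢ - xⱼ)

L_0(0.3) = (0.3 - 0)/(-2 - 0) × (0.3 - 2)/(-2 - 2) × (0.3 - 4)/(-2 - 4) = -0.039313
L_1(0.3) = (0.3 - (-2))/(0 - (-2)) × (0.3 - 2)/(0 - 2) × (0.3 - 4)/(0 - 4) = 0.904187
L_2(0.3) = (0.3 - (-2))/(2 - (-2)) × (0.3 - 0)/(2 - 0) × (0.3 - 4)/(2 - 4) = 0.159562
L_3(0.3) = (0.3 - (-2))/(4 - (-2)) × (0.3 - 0)/(4 - 0) × (0.3 - 2)/(4 - 2) = -0.024437

P(0.3) = 6×L_0(0.3) + (-2)×L_1(0.3) + 23×L_2(0.3) + 21×L_3(0.3)
P(0.3) = 1.112500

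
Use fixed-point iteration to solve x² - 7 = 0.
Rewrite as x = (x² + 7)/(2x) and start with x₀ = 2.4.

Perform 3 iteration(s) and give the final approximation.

Equation: x² - 7 = 0
Fixed-point form: x = (x² + 7)/(2x)
x₀ = 2.4

x_1 = g(2.400000) = 2.658333
x_2 = g(2.658333) = 2.645781
x_3 = g(2.645781) = 2.645751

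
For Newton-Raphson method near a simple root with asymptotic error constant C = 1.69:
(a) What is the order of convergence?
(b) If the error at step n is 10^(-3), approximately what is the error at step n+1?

(a) Newton-Raphson has quadratic (order 2) convergence near simple roots.
    This means |e_{n+1}| ≈ C|e_n|².

(b) With |e_n| = 10^(-3) and C = 1.69:
    |e_{n+1}| ≈ 1.69 × (10^(-3))² = 1.69 × 10^(-6)

(a) 2 (quadratic); (b) |e_{n+1}| ≈ 1.690e-06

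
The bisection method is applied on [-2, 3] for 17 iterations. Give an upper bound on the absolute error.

Bisection error bound: |error| ≤ (b-a)/2^n
|error| ≤ (3 - (-2))/2^17 = 5/2^17
|error| ≤ 0.0000381470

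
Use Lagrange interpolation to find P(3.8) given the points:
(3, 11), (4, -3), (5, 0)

Lagrange interpolation formula:
P(x) = Σ yᵢ × Lᵢ(x)
where Lᵢ(x) = Π_{j≠i} (x - xⱼ)/(xᵢ - xⱼ)

L_0(3.8) = (3.8 - 4)/(3 - 4) × (3.8 - 5)/(3 - 5) = 0.120000
L_1(3.8) = (3.8 - 3)/(4 - 3) × (3.8 - 5)/(4 - 5) = 0.960000
L_2(3.8) = (3.8 - 3)/(5 - 3) × (3.8 - 4)/(5 - 4) = -0.080000

P(3.8) = 11×L_0(3.8) + (-3)×L_1(3.8) + 0×L_2(3.8)
P(3.8) = -1.560000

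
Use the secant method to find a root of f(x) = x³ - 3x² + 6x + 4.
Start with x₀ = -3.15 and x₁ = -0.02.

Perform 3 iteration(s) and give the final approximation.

f(x) = x³ - 3x² + 6x + 4
x₀ = -3.15, x₁ = -0.02

Secant formula: x_{n+1} = x_n - f(x_n)(x_n - x_{n-1})/(f(x_n) - f(x_{n-1}))

Iteration 1:
  f(-3.150000) = -75.923375
  f(-0.020000) = 3.878792
  x_2 = -0.020000 - 3.878792×(-0.020000 - (-3.150000))/(3.878792 - (-75.923375))
       = -0.172134
Iteration 2:
  f(-0.020000) = 3.878792
  f(-0.172134) = 2.873206
  x_3 = -0.172134 - 2.873206×(-0.172134 - (-0.020000))/(2.873206 - 3.878792)
       = -0.606818
Iteration 3:
  f(-0.172134) = 2.873206
  f(-0.606818) = -0.969037
  x_4 = -0.606818 - (-0.969037)×(-0.606818 - (-0.172134))/(-0.969037 - 2.873206)
       = -0.497188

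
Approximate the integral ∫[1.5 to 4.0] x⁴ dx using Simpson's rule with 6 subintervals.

f(x) = x⁴
a = 1.5, b = 4.0, n = 6
h = (b - a)/n = 0.416667

Simpson's rule: (h/3)[f(x₀) + 4f(x₁) + 2f(x₂) + ... + f(xₙ)]

x_0 = 1.5000, f(x_0) = 5.062500, coefficient = 1
x_1 = 1.9167, f(x_1) = 13.495419, coefficient = 4
x_2 = 2.3333, f(x_2) = 29.641975, coefficient = 2
x_3 = 2.7500, f(x_3) = 57.191406, coefficient = 4
x_4 = 3.1667, f(x_4) = 100.556327, coefficient = 2
x_5 = 3.5833, f(x_5) = 164.872733, coefficient = 4
x_6 = 4.0000, f(x_6) = 256.000000, coefficient = 1

I ≈ (0.416667/3) × 1463.697338 = 203.291297
Exact value: 203.281250
Error: 0.010047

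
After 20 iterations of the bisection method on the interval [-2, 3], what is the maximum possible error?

Bisection error bound: |error| ≤ (b-a)/2^n
|error| ≤ (3 - (-2))/2^20 = 5/2^20
|error| ≤ 0.0000047684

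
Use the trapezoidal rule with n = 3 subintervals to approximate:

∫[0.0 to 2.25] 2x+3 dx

f(x) = 2x+3
a = 0.0, b = 2.25, n = 3
h = (b - a)/n = 0.750000

Trapezoidal rule: (h/2)[f(x₀) + 2f(x₁) + 2f(x₂) + ... + f(xₙ)]

x_0 = 0.0000, f(x_0) = 3.000000, coefficient = 1
x_1 = 0.7500, f(x_1) = 4.500000, coefficient = 2
x_2 = 1.5000, f(x_2) = 6.000000, coefficient = 2
x_3 = 2.2500, f(x_3) = 7.500000, coefficient = 1

I ≈ (0.750000/2) × 31.500000 = 11.812500
Exact value: 11.812500
Error: 0.000000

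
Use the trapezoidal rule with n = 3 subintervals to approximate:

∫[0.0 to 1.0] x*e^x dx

f(x) = x*e^x
a = 0.0, b = 1.0, n = 3
h = (b - a)/n = 0.333333

Trapezoidal rule: (h/2)[f(x₀) + 2f(x₁) + 2f(x₂) + ... + f(xₙ)]

x_0 = 0.0000, f(x_0) = 0.000000, coefficient = 1
x_1 = 0.3333, f(x_1) = 0.465204, coefficient = 2
x_2 = 0.6667, f(x_2) = 1.298489, coefficient = 2
x_3 = 1.0000, f(x_3) = 2.718282, coefficient = 1

I ≈ (0.333333/2) × 6.245669 = 1.040945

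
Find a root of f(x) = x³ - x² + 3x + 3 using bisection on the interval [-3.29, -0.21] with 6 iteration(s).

f(x) = x³ - x² + 3x + 3
Initial interval: [-3.29, -0.21]

Iteration 1:
  c_1 = (-3.290000 + (-0.210000))/2 = -1.750000
  f(c_1) = f(-1.750000) = -10.671875
  f(a) × f(c) ≥ 0, new interval: [-1.750000, -0.210000]
Iteration 2:
  c_2 = (-1.750000 + (-0.210000))/2 = -0.980000
  f(c_2) = f(-0.980000) = -1.841592
  f(a) × f(c) ≥ 0, new interval: [-0.980000, -0.210000]
Iteration 3:
  c_3 = (-0.980000 + (-0.210000))/2 = -0.595000
  f(c_3) = f(-0.595000) = 0.650330
  f(a) × f(c) < 0, new interval: [-0.980000, -0.595000]
Iteration 4:
  c_4 = (-0.980000 + (-0.595000))/2 = -0.787500
  f(c_4) = f(-0.787500) = -0.471029
  f(a) × f(c) ≥ 0, new interval: [-0.787500, -0.595000]
Iteration 5:
  c_5 = (-0.787500 + (-0.595000))/2 = -0.691250
  f(c_5) = f(-0.691250) = 0.118126
  f(a) × f(c) < 0, new interval: [-0.787500, -0.691250]
Iteration 6:
  c_6 = (-0.787500 + (-0.691250))/2 = -0.739375
  f(c_6) = f(-0.739375) = -0.168999
  f(a) × f(c) ≥ 0, new interval: [-0.739375, -0.691250]

After 6 iteration(s), the approximation is c_6 = -0.739375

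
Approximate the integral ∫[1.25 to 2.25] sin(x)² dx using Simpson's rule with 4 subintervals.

f(x) = sin(x)²
a = 1.25, b = 2.25, n = 4
h = (b - a)/n = 0.250000

Simpson's rule: (h/3)[f(x₀) + 4f(x₁) + 2f(x₂) + ... + f(xₙ)]

x_0 = 1.2500, f(x_0) = 0.900572, coefficient = 1
x_1 = 1.5000, f(x_1) = 0.994996, coefficient = 4
x_2 = 1.7500, f(x_2) = 0.968228, coefficient = 2
x_3 = 2.0000, f(x_3) = 0.826822, coefficient = 4
x_4 = 2.2500, f(x_4) = 0.605398, coefficient = 1

I ≈ (0.250000/3) × 10.729699 = 0.894142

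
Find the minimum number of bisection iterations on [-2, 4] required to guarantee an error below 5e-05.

We need (b-a)/2^n ≤ 5e-05
(4 - (-2))/2^n ≤ 5e-05
6/2^n ≤ 5e-05
2^n ≥ 120000
n ≥ log₂(120000) = 16.87
n ≥ 17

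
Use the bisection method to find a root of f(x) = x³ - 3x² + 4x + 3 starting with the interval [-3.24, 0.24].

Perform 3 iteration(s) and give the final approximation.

f(x) = x³ - 3x² + 4x + 3
Initial interval: [-3.24, 0.24]

Iteration 1:
  c_1 = (-3.240000 + 0.240000)/2 = -1.500000
  f(c_1) = f(-1.500000) = -13.125000
  f(a) × f(c) ≥ 0, new interval: [-1.500000, 0.240000]
Iteration 2:
  c_2 = (-1.500000 + 0.240000)/2 = -0.630000
  f(c_2) = f(-0.630000) = -0.960747
  f(a) × f(c) ≥ 0, new interval: [-0.630000, 0.240000]
Iteration 3:
  c_3 = (-0.630000 + 0.240000)/2 = -0.195000
  f(c_3) = f(-0.195000) = 2.098510
  f(a) × f(c) < 0, new interval: [-0.630000, -0.195000]

After 3 iteration(s), the approximation is c_3 = -0.195000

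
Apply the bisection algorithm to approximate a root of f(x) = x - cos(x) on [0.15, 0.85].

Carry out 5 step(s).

f(x) = x - cos(x)
Initial interval: [0.15, 0.85]

Iteration 1:
  c_1 = (0.150000 + 0.850000)/2 = 0.500000
  f(c_1) = f(0.500000) = -0.377583
  f(a) × f(c) ≥ 0, new interval: [0.500000, 0.850000]
Iteration 2:
  c_2 = (0.500000 + 0.850000)/2 = 0.675000
  f(c_2) = f(0.675000) = -0.105707
  f(a) × f(c) ≥ 0, new interval: [0.675000, 0.850000]
Iteration 3:
  c_3 = (0.675000 + 0.850000)/2 = 0.762500
  f(c_3) = f(0.762500) = 0.039389
  f(a) × f(c) < 0, new interval: [0.675000, 0.762500]
Iteration 4:
  c_4 = (0.675000 + 0.762500)/2 = 0.718750
  f(c_4) = f(0.718750) = -0.033879
  f(a) × f(c) ≥ 0, new interval: [0.718750, 0.762500]
Iteration 5:
  c_5 = (0.718750 + 0.762500)/2 = 0.740625
  f(c_5) = f(0.740625) = 0.002578
  f(a) × f(c) < 0, new interval: [0.718750, 0.740625]

After 5 iteration(s), the approximation is c_5 = 0.740625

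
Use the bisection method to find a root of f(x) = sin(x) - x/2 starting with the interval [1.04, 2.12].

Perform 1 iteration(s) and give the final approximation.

f(x) = sin(x) - x/2
Initial interval: [1.04, 2.12]

Iteration 1:
  c_1 = (1.040000 + 2.120000)/2 = 1.580000
  f(c_1) = f(1.580000) = 0.209958
  f(a) × f(c) ≥ 0, new interval: [1.580000, 2.120000]

After 1 iteration(s), the approximation is c_1 = 1.580000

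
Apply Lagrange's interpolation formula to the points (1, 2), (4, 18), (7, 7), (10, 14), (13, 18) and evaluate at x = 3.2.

Lagrange interpolation formula:
P(x) = Σ yᵢ × Lᵢ(x)
where Lᵢ(x) = Π_{j≠i} (x - xⱼ)/(xᵢ - xⱼ)

L_0(3.2) = (3.2 - 4)/(1 - 4) × (3.2 - 7)/(1 - 7) × (3.2 - 10)/(1 - 10) × (3.2 - 13)/(1 - 13) = 0.104211
L_1(3.2) = (3.2 - 1)/(4 - 1) × (3.2 - 7)/(4 - 7) × (3.2 - 10)/(4 - 10) × (3.2 - 13)/(4 - 13) = 1.146318
L_2(3.2) = (3.2 - 1)/(7 - 1) × (3.2 - 4)/(7 - 4) × (3.2 - 10)/(7 - 10) × (3.2 - 13)/(7 - 13) = -0.361995
L_3(3.2) = (3.2 - 1)/(10 - 1) × (3.2 - 4)/(10 - 4) × (3.2 - 7)/(10 - 7) × (3.2 - 13)/(10 - 13) = 0.134861
L_4(3.2) = (3.2 - 1)/(13 - 1) × (3.2 - 4)/(13 - 4) × (3.2 - 7)/(13 - 7) × (3.2 - 10)/(13 - 10) = -0.023394

P(3.2) = 2×L_0(3.2) + 18×L_1(3.2) + 7×L_2(3.2) + 14×L_3(3.2) + 18×L_4(3.2)
P(3.2) = 19.775131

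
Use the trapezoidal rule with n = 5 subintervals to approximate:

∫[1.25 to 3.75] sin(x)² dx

f(x) = sin(x)²
a = 1.25, b = 3.75, n = 5
h = (b - a)/n = 0.500000

Trapezoidal rule: (h/2)[f(x₀) + 2f(x₁) + 2f(x₂) + ... + f(xₙ)]

x_0 = 1.2500, f(x_0) = 0.900572, coefficient = 1
x_1 = 1.7500, f(x_1) = 0.968228, coefficient = 2
x_2 = 2.2500, f(x_2) = 0.605398, coefficient = 2
x_3 = 2.7500, f(x_3) = 0.145665, coefficient = 2
x_4 = 3.2500, f(x_4) = 0.011706, coefficient = 2
x_5 = 3.7500, f(x_5) = 0.326682, coefficient = 1

I ≈ (0.500000/2) × 4.689249 = 1.172312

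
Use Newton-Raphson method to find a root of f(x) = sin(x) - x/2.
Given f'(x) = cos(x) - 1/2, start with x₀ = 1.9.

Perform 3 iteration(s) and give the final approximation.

f(x) = sin(x) - x/2
f'(x) = cos(x) - 1/2
x₀ = 1.9

Newton-Raphson formula: x_{n+1} = x_n - f(x_n)/f'(x_n)

Iteration 1:
  f(1.900000) = -0.003700
  f'(1.900000) = -0.823290
  x_1 = 1.900000 - (-0.003700)/(-0.823290) = 1.895506
Iteration 2:
  f(1.895506) = -0.000010
  f'(1.895506) = -0.819034
  x_2 = 1.895506 - (-0.000010)/(-0.819034) = 1.895494
Iteration 3:
  f(1.895494) = 0.000000
  f'(1.895494) = -0.819023
  x_3 = 1.895494 - 0.000000/(-0.819023) = 1.895494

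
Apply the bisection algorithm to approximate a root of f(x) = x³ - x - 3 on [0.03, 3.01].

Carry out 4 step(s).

f(x) = x³ - x - 3
Initial interval: [0.03, 3.01]

Iteration 1:
  c_1 = (0.030000 + 3.010000)/2 = 1.520000
  f(c_1) = f(1.520000) = -1.008192
  f(a) × f(c) ≥ 0, new interval: [1.520000, 3.010000]
Iteration 2:
  c_2 = (1.520000 + 3.010000)/2 = 2.265000
  f(c_2) = f(2.265000) = 6.354960
  f(a) × f(c) < 0, new interval: [1.520000, 2.265000]
Iteration 3:
  c_3 = (1.520000 + 2.265000)/2 = 1.892500
  f(c_3) = f(1.892500) = 1.885595
  f(a) × f(c) < 0, new interval: [1.520000, 1.892500]
Iteration 4:
  c_4 = (1.520000 + 1.892500)/2 = 1.706250
  f(c_4) = f(1.706250) = 0.261137
  f(a) × f(c) < 0, new interval: [1.520000, 1.706250]

After 4 iteration(s), the approximation is c_4 = 1.706250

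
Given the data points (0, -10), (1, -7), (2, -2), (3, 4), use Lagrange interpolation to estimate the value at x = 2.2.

Lagrange interpolation formula:
P(x) = Σ yᵢ × Lᵢ(x)
where Lᵢ(x) = Π_{j≠i} (x - xⱼ)/(xᵢ - xⱼ)

L_0(2.2) = (2.2 - 1)/(0 - 1) × (2.2 - 2)/(0 - 2) × (2.2 - 3)/(0 - 3) = 0.032000
L_1(2.2) = (2.2 - 0)/(1 - 0) × (2.2 - 2)/(1 - 2) × (2.2 - 3)/(1 - 3) = -0.176000
L_2(2.2) = (2.2 - 0)/(2 - 0) × (2.2 - 1)/(2 - 1) × (2.2 - 3)/(2 - 3) = 1.056000
L_3(2.2) = (2.2 - 0)/(3 - 0) × (2.2 - 1)/(3 - 1) × (2.2 - 2)/(3 - 2) = 0.088000

P(2.2) = (-10)×L_0(2.2) + (-7)×L_1(2.2) + (-2)×L_2(2.2) + 4×L_3(2.2)
P(2.2) = -0.848000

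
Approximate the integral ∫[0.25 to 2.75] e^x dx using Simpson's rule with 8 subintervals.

f(x) = e^x
a = 0.25, b = 2.75, n = 8
h = (b - a)/n = 0.312500

Simpson's rule: (h/3)[f(x₀) + 4f(x₁) + 2f(x₂) + ... + f(xₙ)]

x_0 = 0.2500, f(x_0) = 1.284025, coefficient = 1
x_1 = 0.5625, f(x_1) = 1.755055, coefficient = 4
x_2 = 0.8750, f(x_2) = 2.398875, coefficient = 2
x_3 = 1.1875, f(x_3) = 3.278874, coefficient = 4
x_4 = 1.5000, f(x_4) = 4.481689, coefficient = 2
x_5 = 1.8125, f(x_5) = 6.125743, coefficient = 4
x_6 = 2.1250, f(x_6) = 8.372897, coefficient = 2
x_7 = 2.4375, f(x_7) = 11.444394, coefficient = 4
x_8 = 2.7500, f(x_8) = 15.642632, coefficient = 1

I ≈ (0.312500/3) × 137.849841 = 14.359358
Exact value: 14.358606
Error: 0.000752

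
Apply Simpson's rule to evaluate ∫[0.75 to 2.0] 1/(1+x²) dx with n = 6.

f(x) = 1/(1+x²)
a = 0.75, b = 2.0, n = 6
h = (b - a)/n = 0.208333

Simpson's rule: (h/3)[f(x₀) + 4f(x₁) + 2f(x₂) + ... + f(xₙ)]

x_0 = 0.7500, f(x_0) = 0.640000, coefficient = 1
x_1 = 0.9583, f(x_1) = 0.521267, coefficient = 4
x_2 = 1.1667, f(x_2) = 0.423529, coefficient = 2
x_3 = 1.3750, f(x_3) = 0.345946, coefficient = 4
x_4 = 1.5833, f(x_4) = 0.285149, coefficient = 2
x_5 = 1.7917, f(x_5) = 0.237526, coefficient = 4
x_6 = 2.0000, f(x_6) = 0.200000, coefficient = 1

I ≈ (0.208333/3) × 6.676311 = 0.463633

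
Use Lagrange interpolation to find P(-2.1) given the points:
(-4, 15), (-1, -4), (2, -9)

Lagrange interpolation formula:
P(x) = Σ yᵢ × Lᵢ(x)
where Lᵢ(x) = Π_{j≠i} (x - xⱼ)/(xᵢ - xⱼ)

L_0(-2.1) = (-2.1 - (-1))/(-4 - (-1)) × (-2.1 - 2)/(-4 - 2) = 0.250556
L_1(-2.1) = (-2.1 - (-4))/(-1 - (-4)) × (-2.1 - 2)/(-1 - 2) = 0.865556
L_2(-2.1) = (-2.1 - (-4))/(2 - (-4)) × (-2.1 - (-1))/(2 - (-1)) = -0.116111

P(-2.1) = 15×L_0(-2.1) + (-4)×L_1(-2.1) + (-9)×L_2(-2.1)
P(-2.1) = 1.341111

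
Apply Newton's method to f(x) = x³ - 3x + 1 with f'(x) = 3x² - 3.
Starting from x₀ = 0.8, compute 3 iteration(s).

f(x) = x³ - 3x + 1
f'(x) = 3x² - 3
x₀ = 0.8

Newton-Raphson formula: x_{n+1} = x_n - f(x_n)/f'(x_n)

Iteration 1:
  f(0.800000) = -0.888000
  f'(0.800000) = -1.080000
  x_1 = 0.800000 - (-0.888000)/(-1.080000) = -0.022222
Iteration 2:
  f(-0.022222) = 1.066656
  f'(-0.022222) = -2.998519
  x_2 = -0.022222 - 1.066656/(-2.998519) = 0.333505
Iteration 3:
  f(0.333505) = 0.036578
  f'(0.333505) = -2.666323
  x_3 = 0.333505 - 0.036578/(-2.666323) = 0.347224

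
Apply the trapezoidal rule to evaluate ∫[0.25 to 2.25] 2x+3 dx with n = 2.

f(x) = 2x+3
a = 0.25, b = 2.25, n = 2
h = (b - a)/n = 1.000000

Trapezoidal rule: (h/2)[f(x₀) + 2f(x₁) + 2f(x₂) + ... + f(xₙ)]

x_0 = 0.2500, f(x_0) = 3.500000, coefficient = 1
x_1 = 1.2500, f(x_1) = 5.500000, coefficient = 2
x_2 = 2.2500, f(x_2) = 7.500000, coefficient = 1

I ≈ (1.000000/2) × 22.000000 = 11.000000
Exact value: 11.000000
Error: 0.000000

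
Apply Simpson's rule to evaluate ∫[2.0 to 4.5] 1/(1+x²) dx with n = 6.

f(x) = 1/(1+x²)
a = 2.0, b = 4.5, n = 6
h = (b - a)/n = 0.416667

Simpson's rule: (h/3)[f(x₀) + 4f(x₁) + 2f(x₂) + ... + f(xₙ)]

x_0 = 2.0000, f(x_0) = 0.200000, coefficient = 1
x_1 = 2.4167, f(x_1) = 0.146193, coefficient = 4
x_2 = 2.8333, f(x_2) = 0.110769, coefficient = 2
x_3 = 3.2500, f(x_3) = 0.086486, coefficient = 4
x_4 = 3.6667, f(x_4) = 0.069231, coefficient = 2
x_5 = 4.0833, f(x_5) = 0.056582, coefficient = 4
x_6 = 4.5000, f(x_6) = 0.047059, coefficient = 1

I ≈ (0.416667/3) × 1.764102 = 0.245014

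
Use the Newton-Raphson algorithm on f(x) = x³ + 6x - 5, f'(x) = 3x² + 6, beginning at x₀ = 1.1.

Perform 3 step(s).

f(x) = x³ + 6x - 5
f'(x) = 3x² + 6
x₀ = 1.1

Newton-Raphson formula: x_{n+1} = x_n - f(x_n)/f'(x_n)

Iteration 1:
  f(1.100000) = 2.931000
  f'(1.100000) = 9.630000
  x_1 = 1.100000 - 2.931000/9.630000 = 0.795639
Iteration 2:
  f(0.795639) = 0.277504
  f'(0.795639) = 7.899122
  x_2 = 0.795639 - 0.277504/7.899122 = 0.760508
Iteration 3:
  f(0.760508) = 0.002903
  f'(0.760508) = 7.735116
  x_3 = 0.760508 - 0.002903/7.735116 = 0.760132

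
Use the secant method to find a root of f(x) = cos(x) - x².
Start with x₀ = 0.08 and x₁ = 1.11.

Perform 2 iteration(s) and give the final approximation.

f(x) = cos(x) - x²
x₀ = 0.08, x₁ = 1.11

Secant formula: x_{n+1} = x_n - f(x_n)(x_n - x_{n-1})/(f(x_n) - f(x_{n-1}))

Iteration 1:
  f(0.080000) = 0.990402
  f(1.110000) = -0.787438
  x_2 = 1.110000 - (-0.787438)×(1.110000 - 0.080000)/(-0.787438 - 0.990402)
       = 0.653794
Iteration 2:
  f(1.110000) = -0.787438
  f(0.653794) = 0.366336
  x_3 = 0.653794 - 0.366336×(0.653794 - 1.110000)/(0.366336 - (-0.787438))
       = 0.798644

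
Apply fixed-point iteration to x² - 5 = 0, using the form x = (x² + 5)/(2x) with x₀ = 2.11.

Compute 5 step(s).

Equation: x² - 5 = 0
Fixed-point form: x = (x² + 5)/(2x)
x₀ = 2.11

x_1 = g(2.110000) = 2.239834
x_2 = g(2.239834) = 2.236071
x_3 = g(2.236071) = 2.236068
x_4 = g(2.236068) = 2.236068
x_5 = g(2.236068) = 2.236068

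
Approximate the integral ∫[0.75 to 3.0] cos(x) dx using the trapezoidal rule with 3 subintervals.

f(x) = cos(x)
a = 0.75, b = 3.0, n = 3
h = (b - a)/n = 0.750000

Trapezoidal rule: (h/2)[f(x₀) + 2f(x₁) + 2f(x₂) + ... + f(xₙ)]

x_0 = 0.7500, f(x_0) = 0.731689, coefficient = 1
x_1 = 1.5000, f(x_1) = 0.070737, coefficient = 2
x_2 = 2.2500, f(x_2) = -0.628174, coefficient = 2
x_3 = 3.0000, f(x_3) = -0.989992, coefficient = 1

I ≈ (0.750000/2) × -1.373176 = -0.514941
Exact value: -0.540519
Error: 0.025578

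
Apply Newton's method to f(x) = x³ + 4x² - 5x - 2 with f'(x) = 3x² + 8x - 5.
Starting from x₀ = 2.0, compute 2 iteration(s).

f(x) = x³ + 4x² - 5x - 2
f'(x) = 3x² + 8x - 5
x₀ = 2.0

Newton-Raphson formula: x_{n+1} = x_n - f(x_n)/f'(x_n)

Iteration 1:
  f(2.000000) = 12.000000
  f'(2.000000) = 23.000000
  x_1 = 2.000000 - 12.000000/23.000000 = 1.478261
Iteration 2:
  f(1.478261) = 2.580094
  f'(1.478261) = 13.381853
  x_2 = 1.478261 - 2.580094/13.381853 = 1.285455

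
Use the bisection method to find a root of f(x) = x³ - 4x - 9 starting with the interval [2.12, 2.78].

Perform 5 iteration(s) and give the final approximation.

f(x) = x³ - 4x - 9
Initial interval: [2.12, 2.78]

Iteration 1:
  c_1 = (2.120000 + 2.780000)/2 = 2.450000
  f(c_1) = f(2.450000) = -4.093875
  f(a) × f(c) ≥ 0, new interval: [2.450000, 2.780000]
Iteration 2:
  c_2 = (2.450000 + 2.780000)/2 = 2.615000
  f(c_2) = f(2.615000) = -1.578042
  f(a) × f(c) ≥ 0, new interval: [2.615000, 2.780000]
Iteration 3:
  c_3 = (2.615000 + 2.780000)/2 = 2.697500
  f(c_3) = f(2.697500) = -0.161624
  f(a) × f(c) ≥ 0, new interval: [2.697500, 2.780000]
Iteration 4:
  c_4 = (2.697500 + 2.780000)/2 = 2.738750
  f(c_4) = f(2.738750) = 0.587683
  f(a) × f(c) < 0, new interval: [2.697500, 2.738750]
Iteration 5:
  c_5 = (2.697500 + 2.738750)/2 = 2.718125
  f(c_5) = f(2.718125) = 0.209561
  f(a) × f(c) < 0, new interval: [2.697500, 2.718125]

After 5 iteration(s), the approximation is c_5 = 2.718125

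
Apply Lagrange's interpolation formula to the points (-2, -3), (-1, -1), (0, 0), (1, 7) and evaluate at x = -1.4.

Lagrange interpolation formula:
P(x) = Σ yᵢ × Lᵢ(x)
where Lᵢ(x) = Π_{j≠i} (x - xⱼ)/(xᵢ - xⱼ)

L_0(-1.4) = (-1.4 - (-1))/(-2 - (-1)) × (-1.4 - 0)/(-2 - 0) × (-1.4 - 1)/(-2 - 1) = 0.224000
L_1(-1.4) = (-1.4 - (-2))/(-1 - (-2)) × (-1.4 - 0)/(-1 - 0) × (-1.4 - 1)/(-1 - 1) = 1.008000
L_2(-1.4) = (-1.4 - (-2))/(0 - (-2)) × (-1.4 - (-1))/(0 - (-1)) × (-1.4 - 1)/(0 - 1) = -0.288000
L_3(-1.4) = (-1.4 - (-2))/(1 - (-2)) × (-1.4 - (-1))/(1 - (-1)) × (-1.4 - 0)/(1 - 0) = 0.056000

P(-1.4) = (-3)×L_0(-1.4) + (-1)×L_1(-1.4) + 0×L_2(-1.4) + 7×L_3(-1.4)
P(-1.4) = -1.288000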